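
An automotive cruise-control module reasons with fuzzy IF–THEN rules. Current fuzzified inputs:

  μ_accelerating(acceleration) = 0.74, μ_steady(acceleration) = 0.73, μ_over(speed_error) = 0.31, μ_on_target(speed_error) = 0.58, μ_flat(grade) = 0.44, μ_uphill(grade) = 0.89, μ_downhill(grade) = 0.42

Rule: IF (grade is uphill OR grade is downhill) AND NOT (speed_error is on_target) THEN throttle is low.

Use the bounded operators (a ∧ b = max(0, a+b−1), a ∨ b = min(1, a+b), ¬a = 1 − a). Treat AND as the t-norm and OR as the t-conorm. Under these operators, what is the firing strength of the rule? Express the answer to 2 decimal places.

firing strength: (uphill=0.89 OR downhill=0.42) = 1.00; AND[max(0, a+b−1)] with ¬on_target=1−0.58=0.42 → w = 0.42

0.42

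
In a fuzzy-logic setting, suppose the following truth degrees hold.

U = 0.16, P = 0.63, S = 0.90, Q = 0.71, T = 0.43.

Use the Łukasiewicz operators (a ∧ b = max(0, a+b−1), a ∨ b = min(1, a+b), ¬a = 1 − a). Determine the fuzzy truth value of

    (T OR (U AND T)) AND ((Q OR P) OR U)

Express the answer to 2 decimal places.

U AND T = max(0, a+b−1) on (0.16, 0.43) = 0.00
T OR (U AND T) = min(1, a+b) on (0.43, 0.00) = 0.43
Q OR P = min(1, a+b) on (0.71, 0.63) = 1.00
(Q OR P) OR U = min(1, a+b) on (1.00, 0.16) = 1.00
(T OR (U AND T)) AND ((Q OR P) OR U) = max(0, a+b−1) on (0.43, 1.00) = 0.43

0.43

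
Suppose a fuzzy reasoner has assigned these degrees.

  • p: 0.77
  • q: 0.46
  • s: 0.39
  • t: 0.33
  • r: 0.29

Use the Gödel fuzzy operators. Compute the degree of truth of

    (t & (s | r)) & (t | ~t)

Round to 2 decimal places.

0.33

s | r = max(a, b) on (0.39, 0.29) = 0.39
t & (s | r) = min(a, b) on (0.33, 0.39) = 0.33
~t = 1 − 0.33 = 0.67
t | ~t = max(a, b) on (0.33, 0.67) = 0.67
(t & (s | r)) & (t | ~t) = min(a, b) on (0.33, 0.67) = 0.33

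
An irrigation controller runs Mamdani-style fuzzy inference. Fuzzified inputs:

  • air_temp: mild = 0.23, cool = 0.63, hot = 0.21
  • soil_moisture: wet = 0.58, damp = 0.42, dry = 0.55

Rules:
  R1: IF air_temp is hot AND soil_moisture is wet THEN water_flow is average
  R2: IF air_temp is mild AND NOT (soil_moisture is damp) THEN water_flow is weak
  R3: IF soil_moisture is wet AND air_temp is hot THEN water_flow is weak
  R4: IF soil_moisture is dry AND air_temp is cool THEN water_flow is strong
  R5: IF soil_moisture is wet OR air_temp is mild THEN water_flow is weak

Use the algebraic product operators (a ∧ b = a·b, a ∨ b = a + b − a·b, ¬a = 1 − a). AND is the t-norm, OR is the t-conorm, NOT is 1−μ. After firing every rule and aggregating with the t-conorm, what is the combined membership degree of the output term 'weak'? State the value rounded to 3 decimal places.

R1: hot=0.21, wet=0.58; AND[a·b] → w = 0.1218
R2: mild=0.23, ¬damp=1−0.42=0.58; AND[a·b] → w = 0.1334
R3: wet=0.58, hot=0.21; AND[a·b] → w = 0.1218
R4: dry=0.55, cool=0.63; AND[a·b] → w = 0.3465
R5: wet=0.58, mild=0.23; OR[a + b − a·b] → w = 0.6766
Rules with consequent 'weak': {R2, R3, R5} → strengths 0.1334, 0.1218, 0.6766
Aggregate via t-conorm [a + b − a·b]: 0.7539

0.754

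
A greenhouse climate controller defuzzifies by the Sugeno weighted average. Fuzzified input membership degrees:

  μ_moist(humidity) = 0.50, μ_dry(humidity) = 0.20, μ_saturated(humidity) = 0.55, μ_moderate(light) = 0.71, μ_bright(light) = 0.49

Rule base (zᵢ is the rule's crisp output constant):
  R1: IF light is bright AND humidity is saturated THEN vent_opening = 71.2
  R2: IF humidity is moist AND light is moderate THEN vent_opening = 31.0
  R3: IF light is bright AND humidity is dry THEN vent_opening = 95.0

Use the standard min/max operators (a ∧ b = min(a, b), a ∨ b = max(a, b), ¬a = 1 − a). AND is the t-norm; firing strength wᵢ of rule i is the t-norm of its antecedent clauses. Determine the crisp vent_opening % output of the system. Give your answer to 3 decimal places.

R1 (z=71.2): bright=0.49, saturated=0.55; AND[min(a, b)] → w = 0.49
R2 (z=31.0): moist=0.50, moderate=0.71; AND[min(a, b)] → w = 0.50
R3 (z=95.0): bright=0.49, dry=0.20; AND[min(a, b)] → w = 0.20
Weighted average = (0.49·71.2 + 0.50·31.0 + 0.20·95.0) / (0.49 + 0.50 + 0.20)
  = 69.3880 / 1.1900 = 58.309

58.309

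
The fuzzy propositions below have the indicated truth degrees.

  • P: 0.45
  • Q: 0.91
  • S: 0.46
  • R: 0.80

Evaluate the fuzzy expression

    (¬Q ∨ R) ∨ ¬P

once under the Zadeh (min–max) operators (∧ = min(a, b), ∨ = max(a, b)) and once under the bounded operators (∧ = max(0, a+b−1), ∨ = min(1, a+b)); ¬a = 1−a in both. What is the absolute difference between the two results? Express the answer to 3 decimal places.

0.200

Under Zadeh (min–max):
  ¬Q = 1 − 0.91 = 0.09
  ¬Q ∨ R = max(a, b) on (0.09, 0.80) = 0.80
  ¬P = 1 − 0.45 = 0.55
  (¬Q ∨ R) ∨ ¬P = max(a, b) on (0.80, 0.55) = 0.80
  → value = 0.8000
Under bounded:
  ¬Q = 1 − 0.91 = 0.09
  ¬Q ∨ R = min(1, a+b) on (0.09, 0.80) = 0.89
  ¬P = 1 − 0.45 = 0.55
  (¬Q ∨ R) ∨ ¬P = min(1, a+b) on (0.89, 0.55) = 1.00
  → value = 1.0000
|0.8000 − 1.0000| = 0.200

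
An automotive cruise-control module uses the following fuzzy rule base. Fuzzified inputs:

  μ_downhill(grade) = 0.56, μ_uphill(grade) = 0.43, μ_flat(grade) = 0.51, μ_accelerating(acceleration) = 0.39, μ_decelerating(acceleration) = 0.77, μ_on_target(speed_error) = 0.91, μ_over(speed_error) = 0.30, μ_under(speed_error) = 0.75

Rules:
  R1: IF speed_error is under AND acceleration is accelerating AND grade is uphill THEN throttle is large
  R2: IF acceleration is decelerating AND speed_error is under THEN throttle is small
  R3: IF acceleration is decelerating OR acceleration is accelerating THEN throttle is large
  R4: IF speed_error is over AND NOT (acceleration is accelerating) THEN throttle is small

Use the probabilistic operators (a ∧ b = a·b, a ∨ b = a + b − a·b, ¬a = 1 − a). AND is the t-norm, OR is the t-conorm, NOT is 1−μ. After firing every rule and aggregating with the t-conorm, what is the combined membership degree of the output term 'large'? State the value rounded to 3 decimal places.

R1: under=0.75, accelerating=0.39, uphill=0.43; AND[a·b] → w = 0.1258
R2: decelerating=0.77, under=0.75; AND[a·b] → w = 0.5775
R3: decelerating=0.77, accelerating=0.39; OR[a + b − a·b] → w = 0.8597
R4: over=0.30, ¬accelerating=1−0.39=0.61; AND[a·b] → w = 0.1830
Rules with consequent 'large': {R1, R3} → strengths 0.1258, 0.8597
Aggregate via t-conorm [a + b − a·b]: 0.8773

0.877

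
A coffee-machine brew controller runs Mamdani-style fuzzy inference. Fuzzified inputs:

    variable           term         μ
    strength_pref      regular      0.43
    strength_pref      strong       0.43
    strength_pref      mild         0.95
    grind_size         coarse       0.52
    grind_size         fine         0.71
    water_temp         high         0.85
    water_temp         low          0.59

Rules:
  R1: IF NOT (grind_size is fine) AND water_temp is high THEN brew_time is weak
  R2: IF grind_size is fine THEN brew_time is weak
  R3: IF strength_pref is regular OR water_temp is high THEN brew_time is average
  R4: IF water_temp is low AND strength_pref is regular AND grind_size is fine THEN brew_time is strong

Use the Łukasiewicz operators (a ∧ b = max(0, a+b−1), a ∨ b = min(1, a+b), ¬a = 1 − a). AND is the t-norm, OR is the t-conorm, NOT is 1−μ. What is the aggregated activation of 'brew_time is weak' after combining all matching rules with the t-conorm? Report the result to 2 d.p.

0.85

R1: ¬fine=1−0.71=0.29, high=0.85; AND[max(0, a+b−1)] → w = 0.14
R2: fine=0.71 → w = 0.71
R3: regular=0.43, high=0.85; OR[min(1, a+b)] → w = 1.00
R4: low=0.59, regular=0.43, fine=0.71; AND[max(0, a+b−1)] → w = 0.00
Rules with consequent 'weak': {R1, R2} → strengths 0.14, 0.71
Aggregate via t-conorm [min(1, a+b)]: 0.85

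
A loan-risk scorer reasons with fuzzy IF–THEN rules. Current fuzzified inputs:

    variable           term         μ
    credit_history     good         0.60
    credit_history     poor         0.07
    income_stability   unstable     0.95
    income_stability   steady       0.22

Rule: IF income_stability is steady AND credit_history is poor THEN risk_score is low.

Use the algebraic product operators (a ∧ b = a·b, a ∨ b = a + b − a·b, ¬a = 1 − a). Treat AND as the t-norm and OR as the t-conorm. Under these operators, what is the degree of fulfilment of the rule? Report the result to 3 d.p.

0.015

firing strength: steady=0.22, poor=0.07; AND[a·b] → w = 0.0154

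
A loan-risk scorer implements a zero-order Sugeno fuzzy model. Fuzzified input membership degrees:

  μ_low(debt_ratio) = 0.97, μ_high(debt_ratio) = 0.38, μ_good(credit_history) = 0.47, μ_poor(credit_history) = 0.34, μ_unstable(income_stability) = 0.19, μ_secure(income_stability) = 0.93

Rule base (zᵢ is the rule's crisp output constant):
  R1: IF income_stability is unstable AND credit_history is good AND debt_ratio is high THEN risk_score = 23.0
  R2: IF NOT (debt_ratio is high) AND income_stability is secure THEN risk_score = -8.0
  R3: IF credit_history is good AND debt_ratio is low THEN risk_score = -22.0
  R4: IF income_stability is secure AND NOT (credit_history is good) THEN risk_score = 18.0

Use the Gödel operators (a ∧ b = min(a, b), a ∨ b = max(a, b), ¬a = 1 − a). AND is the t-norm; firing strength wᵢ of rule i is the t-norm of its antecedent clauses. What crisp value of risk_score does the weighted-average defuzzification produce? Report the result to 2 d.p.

R1 (z=23.0): unstable=0.19, good=0.47, high=0.38; AND[min(a, b)] → w = 0.19
R2 (z=-8.0): ¬high=1−0.38=0.62, secure=0.93; AND[min(a, b)] → w = 0.62
R3 (z=-22.0): good=0.47, low=0.97; AND[min(a, b)] → w = 0.47
R4 (z=18.0): secure=0.93, ¬good=1−0.47=0.53; AND[min(a, b)] → w = 0.53
Weighted average = (0.19·23.0 + 0.62·-8.0 + 0.47·-22.0 + 0.53·18.0) / (0.19 + 0.62 + 0.47 + 0.53)
  = -1.3900 / 1.8100 = -0.77

-0.77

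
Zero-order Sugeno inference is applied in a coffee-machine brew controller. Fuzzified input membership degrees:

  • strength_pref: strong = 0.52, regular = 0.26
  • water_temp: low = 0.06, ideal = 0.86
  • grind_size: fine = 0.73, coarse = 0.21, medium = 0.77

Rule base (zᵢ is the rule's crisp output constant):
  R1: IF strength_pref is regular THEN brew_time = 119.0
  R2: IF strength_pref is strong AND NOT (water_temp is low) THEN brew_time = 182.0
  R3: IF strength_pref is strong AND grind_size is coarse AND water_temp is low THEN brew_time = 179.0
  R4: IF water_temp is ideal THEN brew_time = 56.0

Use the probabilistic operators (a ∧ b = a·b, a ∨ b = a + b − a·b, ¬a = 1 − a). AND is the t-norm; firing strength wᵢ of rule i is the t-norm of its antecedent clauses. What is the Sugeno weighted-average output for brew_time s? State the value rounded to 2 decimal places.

R1 (z=119.0): regular=0.26 → w = 0.2600
R2 (z=182.0): strong=0.52, ¬low=1−0.06=0.94; AND[a·b] → w = 0.4888
R3 (z=179.0): strong=0.52, coarse=0.21, low=0.06; AND[a·b] → w = 0.0066
R4 (z=56.0): ideal=0.86 → w = 0.8600
Weighted average = (0.2600·119.0 + 0.4888·182.0 + 0.0066·179.0 + 0.8600·56.0) / (0.2600 + 0.4888 + 0.0066 + 0.8600)
  = 169.2344 / 1.6154 = 104.77

104.77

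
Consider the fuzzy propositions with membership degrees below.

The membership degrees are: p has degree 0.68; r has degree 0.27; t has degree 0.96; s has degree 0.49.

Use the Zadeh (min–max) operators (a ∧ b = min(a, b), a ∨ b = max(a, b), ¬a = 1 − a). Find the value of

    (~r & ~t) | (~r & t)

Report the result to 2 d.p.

~r = 1 − 0.27 = 0.73
~t = 1 − 0.96 = 0.04
~r & ~t = min(a, b) on (0.73, 0.04) = 0.04
~r = 1 − 0.27 = 0.73
~r & t = min(a, b) on (0.73, 0.96) = 0.73
(~r & ~t) | (~r & t) = max(a, b) on (0.04, 0.73) = 0.73

0.73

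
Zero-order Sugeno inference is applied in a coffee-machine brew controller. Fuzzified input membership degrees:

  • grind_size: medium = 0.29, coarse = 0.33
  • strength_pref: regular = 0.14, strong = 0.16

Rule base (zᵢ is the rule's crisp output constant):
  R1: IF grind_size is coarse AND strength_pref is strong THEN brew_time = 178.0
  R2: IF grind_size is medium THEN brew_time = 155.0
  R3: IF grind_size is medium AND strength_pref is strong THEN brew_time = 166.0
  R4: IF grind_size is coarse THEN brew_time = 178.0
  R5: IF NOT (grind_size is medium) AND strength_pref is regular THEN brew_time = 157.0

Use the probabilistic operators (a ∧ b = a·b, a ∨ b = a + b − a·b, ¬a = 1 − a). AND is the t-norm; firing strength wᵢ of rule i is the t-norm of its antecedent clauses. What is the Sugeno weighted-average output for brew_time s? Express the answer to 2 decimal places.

166.62

R1 (z=178.0): coarse=0.33, strong=0.16; AND[a·b] → w = 0.0528
R2 (z=155.0): medium=0.29 → w = 0.2900
R3 (z=166.0): medium=0.29, strong=0.16; AND[a·b] → w = 0.0464
R4 (z=178.0): coarse=0.33 → w = 0.3300
R5 (z=157.0): ¬medium=1−0.29=0.71, regular=0.14; AND[a·b] → w = 0.0994
Weighted average = (0.0528·178.0 + 0.2900·155.0 + 0.0464·166.0 + 0.3300·178.0 + 0.0994·157.0) / (0.0528 + 0.2900 + 0.0464 + 0.3300 + 0.0994)
  = 136.3966 / 0.8186 = 166.62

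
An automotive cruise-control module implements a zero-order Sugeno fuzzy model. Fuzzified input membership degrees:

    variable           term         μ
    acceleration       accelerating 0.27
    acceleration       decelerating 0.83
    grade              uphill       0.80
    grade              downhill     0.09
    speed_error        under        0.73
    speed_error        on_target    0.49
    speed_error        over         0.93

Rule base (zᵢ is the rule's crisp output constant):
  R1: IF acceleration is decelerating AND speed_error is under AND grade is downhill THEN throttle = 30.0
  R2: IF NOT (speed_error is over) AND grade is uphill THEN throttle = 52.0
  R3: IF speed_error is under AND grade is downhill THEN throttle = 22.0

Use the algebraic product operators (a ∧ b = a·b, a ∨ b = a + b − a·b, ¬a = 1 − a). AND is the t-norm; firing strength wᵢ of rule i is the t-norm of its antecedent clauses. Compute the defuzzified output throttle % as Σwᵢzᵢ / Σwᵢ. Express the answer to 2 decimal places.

R1 (z=30.0): decelerating=0.83, under=0.73, downhill=0.09; AND[a·b] → w = 0.0545
R2 (z=52.0): ¬over=1−0.93=0.07, uphill=0.80; AND[a·b] → w = 0.0560
R3 (z=22.0): under=0.73, downhill=0.09; AND[a·b] → w = 0.0657
Weighted average = (0.0545·30.0 + 0.0560·52.0 + 0.0657·22.0) / (0.0545 + 0.0560 + 0.0657)
  = 5.9933 / 0.1762 = 34.01

34.01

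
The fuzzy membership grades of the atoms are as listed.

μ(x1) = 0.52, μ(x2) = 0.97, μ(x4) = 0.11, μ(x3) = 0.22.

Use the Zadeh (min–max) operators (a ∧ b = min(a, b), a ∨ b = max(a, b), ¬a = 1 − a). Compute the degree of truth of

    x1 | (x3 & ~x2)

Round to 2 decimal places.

~x2 = 1 − 0.97 = 0.03
x3 & ~x2 = min(a, b) on (0.22, 0.03) = 0.03
x1 | (x3 & ~x2) = max(a, b) on (0.52, 0.03) = 0.52

0.52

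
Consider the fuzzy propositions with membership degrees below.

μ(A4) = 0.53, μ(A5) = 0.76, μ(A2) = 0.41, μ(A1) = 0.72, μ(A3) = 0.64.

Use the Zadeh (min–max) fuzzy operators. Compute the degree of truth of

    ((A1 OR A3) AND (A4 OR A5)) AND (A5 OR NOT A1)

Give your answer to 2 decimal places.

A1 OR A3 = max(a, b) on (0.72, 0.64) = 0.72
A4 OR A5 = max(a, b) on (0.53, 0.76) = 0.76
(A1 OR A3) AND (A4 OR A5) = min(a, b) on (0.72, 0.76) = 0.72
NOT A1 = 1 − 0.72 = 0.28
A5 OR NOT A1 = max(a, b) on (0.76, 0.28) = 0.76
((A1 OR A3) AND (A4 OR A5)) AND (A5 OR NOT A1) = min(a, b) on (0.72, 0.76) = 0.72

0.72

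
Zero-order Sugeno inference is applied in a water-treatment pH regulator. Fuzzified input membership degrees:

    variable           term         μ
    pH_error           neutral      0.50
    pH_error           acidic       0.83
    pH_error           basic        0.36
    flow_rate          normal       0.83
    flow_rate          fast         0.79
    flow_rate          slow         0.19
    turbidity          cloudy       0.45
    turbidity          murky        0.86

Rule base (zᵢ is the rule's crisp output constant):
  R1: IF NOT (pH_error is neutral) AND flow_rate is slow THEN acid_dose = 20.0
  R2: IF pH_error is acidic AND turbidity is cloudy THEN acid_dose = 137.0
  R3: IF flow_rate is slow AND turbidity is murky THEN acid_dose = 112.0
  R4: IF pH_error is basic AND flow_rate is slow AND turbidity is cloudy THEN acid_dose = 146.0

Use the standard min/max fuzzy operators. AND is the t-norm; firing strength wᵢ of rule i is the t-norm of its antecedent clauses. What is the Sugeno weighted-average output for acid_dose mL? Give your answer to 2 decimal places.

112.23

R1 (z=20.0): ¬neutral=1−0.50=0.50, slow=0.19; AND[min(a, b)] → w = 0.19
R2 (z=137.0): acidic=0.83, cloudy=0.45; AND[min(a, b)] → w = 0.45
R3 (z=112.0): slow=0.19, murky=0.86; AND[min(a, b)] → w = 0.19
R4 (z=146.0): basic=0.36, slow=0.19, cloudy=0.45; AND[min(a, b)] → w = 0.19
Weighted average = (0.19·20.0 + 0.45·137.0 + 0.19·112.0 + 0.19·146.0) / (0.19 + 0.45 + 0.19 + 0.19)
  = 114.4700 / 1.0200 = 112.23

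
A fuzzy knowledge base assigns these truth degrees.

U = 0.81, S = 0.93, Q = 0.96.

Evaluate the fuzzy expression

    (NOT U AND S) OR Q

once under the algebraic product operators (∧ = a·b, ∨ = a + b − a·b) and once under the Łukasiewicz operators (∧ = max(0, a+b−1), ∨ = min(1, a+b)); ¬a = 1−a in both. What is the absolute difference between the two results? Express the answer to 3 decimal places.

Under algebraic product:
  NOT U = 1 − 0.8100 = 0.1900
  NOT U AND S = a·b on (0.1900, 0.9300) = 0.1767
  (NOT U AND S) OR Q = a + b − a·b on (0.1767, 0.9600) = 0.9671
  → value = 0.9671
Under Łukasiewicz:
  NOT U = 1 − 0.81 = 0.19
  NOT U AND S = max(0, a+b−1) on (0.19, 0.93) = 0.12
  (NOT U AND S) OR Q = min(1, a+b) on (0.12, 0.96) = 1.00
  → value = 1.0000
|0.9671 − 1.0000| = 0.033

0.033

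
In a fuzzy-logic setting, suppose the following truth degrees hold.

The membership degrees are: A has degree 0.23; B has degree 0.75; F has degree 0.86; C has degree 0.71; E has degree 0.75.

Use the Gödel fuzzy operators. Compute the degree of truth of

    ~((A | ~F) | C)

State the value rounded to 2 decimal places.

~F = 1 − 0.86 = 0.14
A | ~F = max(a, b) on (0.23, 0.14) = 0.23
(A | ~F) | C = max(a, b) on (0.23, 0.71) = 0.71
~((A | ~F) | C) = 1 − 0.71 = 0.29

0.29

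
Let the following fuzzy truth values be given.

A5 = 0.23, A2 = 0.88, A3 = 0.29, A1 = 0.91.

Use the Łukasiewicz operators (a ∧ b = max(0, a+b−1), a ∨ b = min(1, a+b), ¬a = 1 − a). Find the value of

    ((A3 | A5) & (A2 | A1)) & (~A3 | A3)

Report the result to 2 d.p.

A3 | A5 = min(1, a+b) on (0.29, 0.23) = 0.52
A2 | A1 = min(1, a+b) on (0.88, 0.91) = 1.00
(A3 | A5) & (A2 | A1) = max(0, a+b−1) on (0.52, 1.00) = 0.52
~A3 = 1 − 0.29 = 0.71
~A3 | A3 = min(1, a+b) on (0.71, 0.29) = 1.00
((A3 | A5) & (A2 | A1)) & (~A3 | A3) = max(0, a+b−1) on (0.52, 1.00) = 0.52

0.52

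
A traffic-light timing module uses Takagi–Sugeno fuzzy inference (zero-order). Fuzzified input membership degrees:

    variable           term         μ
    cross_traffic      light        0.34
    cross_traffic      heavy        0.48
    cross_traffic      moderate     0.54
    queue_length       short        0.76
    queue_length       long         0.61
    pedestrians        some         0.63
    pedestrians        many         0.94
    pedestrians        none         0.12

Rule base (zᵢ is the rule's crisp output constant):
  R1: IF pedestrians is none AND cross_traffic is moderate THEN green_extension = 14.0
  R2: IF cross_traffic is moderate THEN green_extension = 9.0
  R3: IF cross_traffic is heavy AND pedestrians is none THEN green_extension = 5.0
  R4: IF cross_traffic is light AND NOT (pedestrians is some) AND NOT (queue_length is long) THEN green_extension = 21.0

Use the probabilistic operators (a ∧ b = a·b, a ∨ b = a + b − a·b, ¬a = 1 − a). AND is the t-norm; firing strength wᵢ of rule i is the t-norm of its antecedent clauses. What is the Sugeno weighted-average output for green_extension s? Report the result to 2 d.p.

R1 (z=14.0): none=0.12, moderate=0.54; AND[a·b] → w = 0.0648
R2 (z=9.0): moderate=0.54 → w = 0.5400
R3 (z=5.0): heavy=0.48, none=0.12; AND[a·b] → w = 0.0576
R4 (z=21.0): light=0.34, ¬some=1−0.63=0.37, ¬long=1−0.61=0.39; AND[a·b] → w = 0.0491
Weighted average = (0.0648·14.0 + 0.5400·9.0 + 0.0576·5.0 + 0.0491·21.0) / (0.0648 + 0.5400 + 0.0576 + 0.0491)
  = 7.0855 / 0.7115 = 9.96

9.96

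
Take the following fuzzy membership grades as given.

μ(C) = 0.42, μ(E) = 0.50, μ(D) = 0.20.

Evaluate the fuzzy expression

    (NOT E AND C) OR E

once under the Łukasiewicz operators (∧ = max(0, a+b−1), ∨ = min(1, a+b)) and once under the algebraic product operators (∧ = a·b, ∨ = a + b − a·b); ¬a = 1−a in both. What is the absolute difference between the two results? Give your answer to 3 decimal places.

Under Łukasiewicz:
  NOT E = 1 − 0.50 = 0.50
  NOT E AND C = max(0, a+b−1) on (0.50, 0.42) = 0.00
  (NOT E AND C) OR E = min(1, a+b) on (0.00, 0.50) = 0.50
  → value = 0.5000
Under algebraic product:
  NOT E = 1 − 0.5000 = 0.5000
  NOT E AND C = a·b on (0.5000, 0.4200) = 0.2100
  (NOT E AND C) OR E = a + b − a·b on (0.2100, 0.5000) = 0.6050
  → value = 0.6050
|0.5000 − 0.6050| = 0.105

0.105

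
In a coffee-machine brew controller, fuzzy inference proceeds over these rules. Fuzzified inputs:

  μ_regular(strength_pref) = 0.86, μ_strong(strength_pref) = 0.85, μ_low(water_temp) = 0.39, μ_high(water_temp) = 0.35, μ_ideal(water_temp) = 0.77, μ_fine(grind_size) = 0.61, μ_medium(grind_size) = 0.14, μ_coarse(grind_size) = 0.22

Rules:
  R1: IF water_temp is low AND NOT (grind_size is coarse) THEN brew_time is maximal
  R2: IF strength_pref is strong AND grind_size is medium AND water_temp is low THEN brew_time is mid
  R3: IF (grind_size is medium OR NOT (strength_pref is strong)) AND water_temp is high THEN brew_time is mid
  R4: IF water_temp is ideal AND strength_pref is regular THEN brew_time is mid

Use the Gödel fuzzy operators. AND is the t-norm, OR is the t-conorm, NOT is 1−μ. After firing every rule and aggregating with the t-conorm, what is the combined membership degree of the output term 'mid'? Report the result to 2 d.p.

R1: low=0.39, ¬coarse=1−0.22=0.78; AND[min(a, b)] → w = 0.39
R2: strong=0.85, medium=0.14, low=0.39; AND[min(a, b)] → w = 0.14
R3: (medium=0.14 OR ¬strong=1−0.85=0.15) = 0.15; AND[min(a, b)] with high=0.35 → w = 0.15
R4: ideal=0.77, regular=0.86; AND[min(a, b)] → w = 0.77
Rules with consequent 'mid': {R2, R3, R4} → strengths 0.14, 0.15, 0.77
Aggregate via t-conorm [max(a, b)]: 0.77

0.77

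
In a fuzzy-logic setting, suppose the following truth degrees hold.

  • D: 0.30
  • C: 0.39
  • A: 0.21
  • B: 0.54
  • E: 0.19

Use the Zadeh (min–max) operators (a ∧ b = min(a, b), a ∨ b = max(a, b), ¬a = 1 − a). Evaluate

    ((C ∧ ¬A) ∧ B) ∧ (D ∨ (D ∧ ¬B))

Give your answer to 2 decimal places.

0.30

¬A = 1 − 0.21 = 0.79
C ∧ ¬A = min(a, b) on (0.39, 0.79) = 0.39
(C ∧ ¬A) ∧ B = min(a, b) on (0.39, 0.54) = 0.39
¬B = 1 − 0.54 = 0.46
D ∧ ¬B = min(a, b) on (0.30, 0.46) = 0.30
D ∨ (D ∧ ¬B) = max(a, b) on (0.30, 0.30) = 0.30
((C ∧ ¬A) ∧ B) ∧ (D ∨ (D ∧ ¬B)) = min(a, b) on (0.39, 0.30) = 0.30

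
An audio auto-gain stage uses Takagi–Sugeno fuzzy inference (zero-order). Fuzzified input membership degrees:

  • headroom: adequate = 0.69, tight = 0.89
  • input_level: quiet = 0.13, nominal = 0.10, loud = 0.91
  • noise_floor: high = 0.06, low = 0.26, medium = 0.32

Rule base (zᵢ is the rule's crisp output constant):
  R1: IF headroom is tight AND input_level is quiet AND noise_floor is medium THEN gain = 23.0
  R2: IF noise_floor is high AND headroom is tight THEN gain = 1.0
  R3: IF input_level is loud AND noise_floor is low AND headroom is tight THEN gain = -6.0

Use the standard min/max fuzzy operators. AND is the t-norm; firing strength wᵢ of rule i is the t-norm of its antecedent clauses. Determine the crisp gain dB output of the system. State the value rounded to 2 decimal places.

3.31

R1 (z=23.0): tight=0.89, quiet=0.13, medium=0.32; AND[min(a, b)] → w = 0.13
R2 (z=1.0): high=0.06, tight=0.89; AND[min(a, b)] → w = 0.06
R3 (z=-6.0): loud=0.91, low=0.26, tight=0.89; AND[min(a, b)] → w = 0.26
Weighted average = (0.13·23.0 + 0.06·1.0 + 0.26·-6.0) / (0.13 + 0.06 + 0.26)
  = 1.4900 / 0.4500 = 3.31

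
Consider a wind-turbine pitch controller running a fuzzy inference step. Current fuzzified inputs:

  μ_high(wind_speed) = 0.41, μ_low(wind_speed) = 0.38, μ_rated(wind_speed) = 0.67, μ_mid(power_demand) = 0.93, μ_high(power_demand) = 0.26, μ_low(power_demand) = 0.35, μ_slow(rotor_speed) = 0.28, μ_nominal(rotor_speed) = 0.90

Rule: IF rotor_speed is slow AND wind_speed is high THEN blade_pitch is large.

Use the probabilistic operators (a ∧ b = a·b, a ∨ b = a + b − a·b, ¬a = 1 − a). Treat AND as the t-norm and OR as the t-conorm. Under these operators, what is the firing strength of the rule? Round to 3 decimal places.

0.115

firing strength: slow=0.28, high=0.41; AND[a·b] → w = 0.1148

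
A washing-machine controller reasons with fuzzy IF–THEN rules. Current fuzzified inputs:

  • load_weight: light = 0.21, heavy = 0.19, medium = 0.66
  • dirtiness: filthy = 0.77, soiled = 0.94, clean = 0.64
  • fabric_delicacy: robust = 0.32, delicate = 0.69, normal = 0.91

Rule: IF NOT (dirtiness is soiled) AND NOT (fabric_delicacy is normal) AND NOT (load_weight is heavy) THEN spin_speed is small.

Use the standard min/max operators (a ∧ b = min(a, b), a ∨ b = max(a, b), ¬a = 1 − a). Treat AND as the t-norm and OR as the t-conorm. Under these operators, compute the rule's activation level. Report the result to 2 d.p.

0.06

firing strength: ¬soiled=1−0.94=0.06, ¬normal=1−0.91=0.09, ¬heavy=1−0.19=0.81; AND[min(a, b)] → w = 0.06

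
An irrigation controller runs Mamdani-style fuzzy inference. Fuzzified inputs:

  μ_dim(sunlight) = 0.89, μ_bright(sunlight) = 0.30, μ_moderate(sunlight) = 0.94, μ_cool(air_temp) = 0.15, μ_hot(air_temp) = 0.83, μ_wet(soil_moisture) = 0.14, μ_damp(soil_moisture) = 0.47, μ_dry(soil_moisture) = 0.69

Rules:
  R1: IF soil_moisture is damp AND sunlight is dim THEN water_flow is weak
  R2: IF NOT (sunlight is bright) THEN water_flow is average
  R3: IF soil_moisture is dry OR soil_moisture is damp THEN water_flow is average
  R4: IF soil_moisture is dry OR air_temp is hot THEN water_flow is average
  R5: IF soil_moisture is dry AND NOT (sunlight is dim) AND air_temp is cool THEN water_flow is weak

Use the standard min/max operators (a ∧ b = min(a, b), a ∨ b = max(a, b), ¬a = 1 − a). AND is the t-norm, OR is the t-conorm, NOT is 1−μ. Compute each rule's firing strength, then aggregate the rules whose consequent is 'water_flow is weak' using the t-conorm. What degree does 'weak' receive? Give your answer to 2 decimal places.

0.47

R1: damp=0.47, dim=0.89; AND[min(a, b)] → w = 0.47
R2: ¬bright=1−0.30=0.70 → w = 0.70
R3: dry=0.69, damp=0.47; OR[max(a, b)] → w = 0.69
R4: dry=0.69, hot=0.83; OR[max(a, b)] → w = 0.83
R5: dry=0.69, ¬dim=1−0.89=0.11, cool=0.15; AND[min(a, b)] → w = 0.11
Rules with consequent 'weak': {R1, R5} → strengths 0.47, 0.11
Aggregate via t-conorm [max(a, b)]: 0.47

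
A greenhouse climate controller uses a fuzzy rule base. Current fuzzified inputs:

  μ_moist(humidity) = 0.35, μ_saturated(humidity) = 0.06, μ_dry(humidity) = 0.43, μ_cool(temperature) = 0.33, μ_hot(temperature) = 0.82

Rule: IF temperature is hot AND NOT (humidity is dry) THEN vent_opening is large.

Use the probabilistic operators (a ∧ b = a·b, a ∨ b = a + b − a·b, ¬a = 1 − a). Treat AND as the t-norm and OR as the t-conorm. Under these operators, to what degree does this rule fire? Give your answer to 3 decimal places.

0.467

firing strength: hot=0.82, ¬dry=1−0.43=0.57; AND[a·b] → w = 0.4674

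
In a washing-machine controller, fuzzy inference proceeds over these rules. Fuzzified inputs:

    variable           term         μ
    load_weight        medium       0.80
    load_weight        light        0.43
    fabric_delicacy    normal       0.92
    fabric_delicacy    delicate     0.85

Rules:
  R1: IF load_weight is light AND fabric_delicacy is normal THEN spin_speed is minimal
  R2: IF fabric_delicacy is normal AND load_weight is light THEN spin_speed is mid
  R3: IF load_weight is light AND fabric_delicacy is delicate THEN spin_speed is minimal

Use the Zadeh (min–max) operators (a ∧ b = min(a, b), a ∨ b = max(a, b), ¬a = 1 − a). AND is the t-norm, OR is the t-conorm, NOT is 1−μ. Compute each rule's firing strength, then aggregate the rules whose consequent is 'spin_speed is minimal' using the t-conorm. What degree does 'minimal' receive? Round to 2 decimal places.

0.43

R1: light=0.43, normal=0.92; AND[min(a, b)] → w = 0.43
R2: normal=0.92, light=0.43; AND[min(a, b)] → w = 0.43
R3: light=0.43, delicate=0.85; AND[min(a, b)] → w = 0.43
Rules with consequent 'minimal': {R1, R3} → strengths 0.43, 0.43
Aggregate via t-conorm [max(a, b)]: 0.43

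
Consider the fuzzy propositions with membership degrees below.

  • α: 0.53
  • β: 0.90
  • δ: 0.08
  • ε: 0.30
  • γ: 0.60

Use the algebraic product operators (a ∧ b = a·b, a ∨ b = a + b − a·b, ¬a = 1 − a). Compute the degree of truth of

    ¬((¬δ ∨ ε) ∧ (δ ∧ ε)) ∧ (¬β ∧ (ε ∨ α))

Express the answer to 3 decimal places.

0.066

¬δ = 1 − 0.0800 = 0.9200
¬δ ∨ ε = a + b − a·b on (0.9200, 0.3000) = 0.9440
δ ∧ ε = a·b on (0.0800, 0.3000) = 0.0240
(¬δ ∨ ε) ∧ (δ ∧ ε) = a·b on (0.9440, 0.0240) = 0.0227
¬((¬δ ∨ ε) ∧ (δ ∧ ε)) = 1 − 0.0227 = 0.9773
¬β = 1 − 0.9000 = 0.1000
ε ∨ α = a + b − a·b on (0.3000, 0.5300) = 0.6710
¬β ∧ (ε ∨ α) = a·b on (0.1000, 0.6710) = 0.0671
¬((¬δ ∨ ε) ∧ (δ ∧ ε)) ∧ (¬β ∧ (ε ∨ α)) = a·b on (0.9773, 0.0671) = 0.0656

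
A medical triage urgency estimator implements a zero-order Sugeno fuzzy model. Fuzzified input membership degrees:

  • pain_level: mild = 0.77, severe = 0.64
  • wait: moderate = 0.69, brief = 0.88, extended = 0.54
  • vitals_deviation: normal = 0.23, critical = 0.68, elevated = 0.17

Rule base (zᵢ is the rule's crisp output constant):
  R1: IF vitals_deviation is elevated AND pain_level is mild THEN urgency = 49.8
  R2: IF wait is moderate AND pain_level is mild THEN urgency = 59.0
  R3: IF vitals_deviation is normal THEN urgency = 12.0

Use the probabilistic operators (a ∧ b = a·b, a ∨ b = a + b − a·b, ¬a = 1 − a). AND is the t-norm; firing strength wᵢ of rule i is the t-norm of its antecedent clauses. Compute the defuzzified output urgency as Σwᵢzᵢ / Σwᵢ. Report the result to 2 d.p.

45.53

R1 (z=49.8): elevated=0.17, mild=0.77; AND[a·b] → w = 0.1309
R2 (z=59.0): moderate=0.69, mild=0.77; AND[a·b] → w = 0.5313
R3 (z=12.0): normal=0.23 → w = 0.2300
Weighted average = (0.1309·49.8 + 0.5313·59.0 + 0.2300·12.0) / (0.1309 + 0.5313 + 0.2300)
  = 40.6255 / 0.8922 = 45.53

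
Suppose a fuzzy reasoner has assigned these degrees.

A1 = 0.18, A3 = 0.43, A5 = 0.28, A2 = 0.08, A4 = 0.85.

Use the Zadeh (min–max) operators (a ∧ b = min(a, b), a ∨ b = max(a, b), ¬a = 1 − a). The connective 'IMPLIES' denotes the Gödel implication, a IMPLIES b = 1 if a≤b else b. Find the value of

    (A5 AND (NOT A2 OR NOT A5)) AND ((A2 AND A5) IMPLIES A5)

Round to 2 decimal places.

NOT A2 = 1 − 0.08 = 0.92
NOT A5 = 1 − 0.28 = 0.72
NOT A2 OR NOT A5 = max(a, b) on (0.92, 0.72) = 0.92
A5 AND (NOT A2 OR NOT A5) = min(a, b) on (0.28, 0.92) = 0.28
A2 AND A5 = min(a, b) on (0.08, 0.28) = 0.08
(A2 AND A5) IMPLIES A5  [Gödel: 1 if a≤b else b] with a=0.08, b=0.28 → 1.00
(A5 AND (NOT A2 OR NOT A5)) AND ((A2 AND A5) IMPLIES A5) = min(a, b) on (0.28, 1.00) = 0.28

0.28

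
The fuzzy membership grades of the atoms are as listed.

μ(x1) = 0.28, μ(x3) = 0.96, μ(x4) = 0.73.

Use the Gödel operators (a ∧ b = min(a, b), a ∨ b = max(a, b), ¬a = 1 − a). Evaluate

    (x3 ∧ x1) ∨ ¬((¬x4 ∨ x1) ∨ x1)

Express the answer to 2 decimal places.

x3 ∧ x1 = min(a, b) on (0.96, 0.28) = 0.28
¬x4 = 1 − 0.73 = 0.27
¬x4 ∨ x1 = max(a, b) on (0.27, 0.28) = 0.28
(¬x4 ∨ x1) ∨ x1 = max(a, b) on (0.28, 0.28) = 0.28
¬((¬x4 ∨ x1) ∨ x1) = 1 − 0.28 = 0.72
(x3 ∧ x1) ∨ ¬((¬x4 ∨ x1) ∨ x1) = max(a, b) on (0.28, 0.72) = 0.72

0.72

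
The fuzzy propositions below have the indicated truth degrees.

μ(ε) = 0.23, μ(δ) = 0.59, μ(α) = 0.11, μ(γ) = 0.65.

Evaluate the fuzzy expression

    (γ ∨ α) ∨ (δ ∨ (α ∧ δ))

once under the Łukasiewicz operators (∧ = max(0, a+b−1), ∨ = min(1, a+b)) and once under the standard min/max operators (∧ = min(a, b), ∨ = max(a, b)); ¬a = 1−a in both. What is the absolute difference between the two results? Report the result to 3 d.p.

0.350

Under Łukasiewicz:
  γ ∨ α = min(1, a+b) on (0.65, 0.11) = 0.76
  α ∧ δ = max(0, a+b−1) on (0.11, 0.59) = 0.00
  δ ∨ (α ∧ δ) = min(1, a+b) on (0.59, 0.00) = 0.59
  (γ ∨ α) ∨ (δ ∨ (α ∧ δ)) = min(1, a+b) on (0.76, 0.59) = 1.00
  → value = 1.0000
Under standard min/max:
  γ ∨ α = max(a, b) on (0.65, 0.11) = 0.65
  α ∧ δ = min(a, b) on (0.11, 0.59) = 0.11
  δ ∨ (α ∧ δ) = max(a, b) on (0.59, 0.11) = 0.59
  (γ ∨ α) ∨ (δ ∨ (α ∧ δ)) = max(a, b) on (0.65, 0.59) = 0.65
  → value = 0.6500
|1.0000 − 0.6500| = 0.350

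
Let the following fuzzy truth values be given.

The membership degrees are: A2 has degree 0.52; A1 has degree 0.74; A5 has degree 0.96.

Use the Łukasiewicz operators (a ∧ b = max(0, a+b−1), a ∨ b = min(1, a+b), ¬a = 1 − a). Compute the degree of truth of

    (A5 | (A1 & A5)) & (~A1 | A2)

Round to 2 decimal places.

A1 & A5 = max(0, a+b−1) on (0.74, 0.96) = 0.70
A5 | (A1 & A5) = min(1, a+b) on (0.96, 0.70) = 1.00
~A1 = 1 − 0.74 = 0.26
~A1 | A2 = min(1, a+b) on (0.26, 0.52) = 0.78
(A5 | (A1 & A5)) & (~A1 | A2) = max(0, a+b−1) on (1.00, 0.78) = 0.78

0.78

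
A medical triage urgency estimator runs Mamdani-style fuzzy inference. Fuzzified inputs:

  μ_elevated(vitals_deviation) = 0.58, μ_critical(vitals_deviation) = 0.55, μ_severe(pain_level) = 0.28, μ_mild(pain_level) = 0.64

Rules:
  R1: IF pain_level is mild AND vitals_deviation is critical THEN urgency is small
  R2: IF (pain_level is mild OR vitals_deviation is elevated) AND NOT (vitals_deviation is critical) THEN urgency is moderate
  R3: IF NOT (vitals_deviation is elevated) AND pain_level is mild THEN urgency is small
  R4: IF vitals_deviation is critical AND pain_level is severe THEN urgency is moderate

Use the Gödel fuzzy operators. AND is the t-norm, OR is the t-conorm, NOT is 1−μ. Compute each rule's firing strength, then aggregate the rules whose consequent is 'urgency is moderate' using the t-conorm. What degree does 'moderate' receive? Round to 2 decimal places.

0.45

R1: mild=0.64, critical=0.55; AND[min(a, b)] → w = 0.55
R2: (mild=0.64 OR elevated=0.58) = 0.64; AND[min(a, b)] with ¬critical=1−0.55=0.45 → w = 0.45
R3: ¬elevated=1−0.58=0.42, mild=0.64; AND[min(a, b)] → w = 0.42
R4: critical=0.55, severe=0.28; AND[min(a, b)] → w = 0.28
Rules with consequent 'moderate': {R2, R4} → strengths 0.45, 0.28
Aggregate via t-conorm [max(a, b)]: 0.45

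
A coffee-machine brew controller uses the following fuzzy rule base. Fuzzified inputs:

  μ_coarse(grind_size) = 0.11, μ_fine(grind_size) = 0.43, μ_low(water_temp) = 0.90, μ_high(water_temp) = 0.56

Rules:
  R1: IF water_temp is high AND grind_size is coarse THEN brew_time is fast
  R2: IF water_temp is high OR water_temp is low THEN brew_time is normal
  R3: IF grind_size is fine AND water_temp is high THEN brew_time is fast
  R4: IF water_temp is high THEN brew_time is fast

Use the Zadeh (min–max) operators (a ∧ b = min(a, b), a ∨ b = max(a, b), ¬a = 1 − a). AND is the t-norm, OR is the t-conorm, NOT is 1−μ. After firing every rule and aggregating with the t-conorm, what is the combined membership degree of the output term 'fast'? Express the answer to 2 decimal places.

R1: high=0.56, coarse=0.11; AND[min(a, b)] → w = 0.11
R2: high=0.56, low=0.90; OR[max(a, b)] → w = 0.90
R3: fine=0.43, high=0.56; AND[min(a, b)] → w = 0.43
R4: high=0.56 → w = 0.56
Rules with consequent 'fast': {R1, R3, R4} → strengths 0.11, 0.43, 0.56
Aggregate via t-conorm [max(a, b)]: 0.56

0.56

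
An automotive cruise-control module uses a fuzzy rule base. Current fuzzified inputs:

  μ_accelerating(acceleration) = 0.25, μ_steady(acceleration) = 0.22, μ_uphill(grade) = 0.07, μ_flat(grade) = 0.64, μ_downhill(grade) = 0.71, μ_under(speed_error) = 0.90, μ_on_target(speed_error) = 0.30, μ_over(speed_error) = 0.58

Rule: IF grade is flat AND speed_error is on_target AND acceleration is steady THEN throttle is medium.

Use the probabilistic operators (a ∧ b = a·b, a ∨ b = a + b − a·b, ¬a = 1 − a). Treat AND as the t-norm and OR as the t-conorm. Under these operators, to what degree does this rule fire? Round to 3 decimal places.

0.042

firing strength: flat=0.64, on_target=0.30, steady=0.22; AND[a·b] → w = 0.0422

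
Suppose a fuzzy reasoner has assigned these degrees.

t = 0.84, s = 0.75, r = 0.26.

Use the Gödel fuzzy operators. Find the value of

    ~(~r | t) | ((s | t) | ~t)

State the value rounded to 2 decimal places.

0.84

~r = 1 − 0.26 = 0.74
~r | t = max(a, b) on (0.74, 0.84) = 0.84
~(~r | t) = 1 − 0.84 = 0.16
s | t = max(a, b) on (0.75, 0.84) = 0.84
~t = 1 − 0.84 = 0.16
(s | t) | ~t = max(a, b) on (0.84, 0.16) = 0.84
~(~r | t) | ((s | t) | ~t) = max(a, b) on (0.16, 0.84) = 0.84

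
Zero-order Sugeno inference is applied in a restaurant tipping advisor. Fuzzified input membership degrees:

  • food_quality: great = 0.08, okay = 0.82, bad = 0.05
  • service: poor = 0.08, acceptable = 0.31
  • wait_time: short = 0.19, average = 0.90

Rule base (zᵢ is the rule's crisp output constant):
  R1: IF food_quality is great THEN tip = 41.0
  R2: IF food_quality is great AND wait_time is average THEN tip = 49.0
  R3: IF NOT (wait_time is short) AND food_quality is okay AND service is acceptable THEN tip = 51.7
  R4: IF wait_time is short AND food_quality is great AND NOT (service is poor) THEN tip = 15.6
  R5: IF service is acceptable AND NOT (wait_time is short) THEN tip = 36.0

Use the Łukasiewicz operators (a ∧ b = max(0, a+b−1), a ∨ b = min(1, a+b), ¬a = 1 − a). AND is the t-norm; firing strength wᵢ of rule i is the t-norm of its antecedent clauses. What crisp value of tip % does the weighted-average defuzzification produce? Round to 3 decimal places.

R1 (z=41.0): great=0.08 → w = 0.08
R2 (z=49.0): great=0.08, average=0.90; AND[max(0, a+b−1)] → w = 0.00
R3 (z=51.7): ¬short=1−0.19=0.81, okay=0.82, acceptable=0.31; AND[max(0, a+b−1)] → w = 0.00
R4 (z=15.6): short=0.19, great=0.08, ¬poor=1−0.08=0.92; AND[max(0, a+b−1)] → w = 0.00
R5 (z=36.0): acceptable=0.31, ¬short=1−0.19=0.81; AND[max(0, a+b−1)] → w = 0.12
Weighted average = (0.08·41.0 + 0.00·49.0 + 0.00·51.7 + 0.00·15.6 + 0.12·36.0) / (0.08 + 0.00 + 0.00 + 0.00 + 0.12)
  = 7.6000 / 0.2000 = 38.000

38.000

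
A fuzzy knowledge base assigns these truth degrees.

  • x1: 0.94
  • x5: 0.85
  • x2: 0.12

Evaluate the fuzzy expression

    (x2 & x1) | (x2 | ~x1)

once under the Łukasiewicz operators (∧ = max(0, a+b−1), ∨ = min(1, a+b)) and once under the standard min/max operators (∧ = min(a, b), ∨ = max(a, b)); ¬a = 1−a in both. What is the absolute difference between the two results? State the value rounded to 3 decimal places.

Under Łukasiewicz:
  x2 & x1 = max(0, a+b−1) on (0.12, 0.94) = 0.06
  ~x1 = 1 − 0.94 = 0.06
  x2 | ~x1 = min(1, a+b) on (0.12, 0.06) = 0.18
  (x2 & x1) | (x2 | ~x1) = min(1, a+b) on (0.06, 0.18) = 0.24
  → value = 0.2400
Under standard min/max:
  x2 & x1 = min(a, b) on (0.12, 0.94) = 0.12
  ~x1 = 1 − 0.94 = 0.06
  x2 | ~x1 = max(a, b) on (0.12, 0.06) = 0.12
  (x2 & x1) | (x2 | ~x1) = max(a, b) on (0.12, 0.12) = 0.12
  → value = 0.1200
|0.2400 − 0.1200| = 0.120

0.120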